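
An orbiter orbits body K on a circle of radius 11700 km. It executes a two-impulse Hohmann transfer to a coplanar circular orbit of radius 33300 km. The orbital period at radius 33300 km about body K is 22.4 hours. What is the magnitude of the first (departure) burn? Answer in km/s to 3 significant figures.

From Kepler's third law T² = 4π²r³/μ at r = 33300 km, T = 22.4 hours = 22.4 × 3600 s = 80640 s: μ = 4π²r³/T² = 2.24177×10^5 km³/s².
The Hohmann ellipse has a_t = (r₁ + r₂)/2 = 22500 km.
On the circular orbit at r = 11700 km, v_c = √(μ/r) = 4.3773 km/s.
Transfer-orbit speed at the same r (vis-viva, a = a_t): v_t = √[μ(2/r − 1/a_t)] = 5.3252 km/s.
Δv₁ = |v_t − v_c| = |5.3252 − 4.3773| = 0.9479 km/s.

Δv₁ = 0.948 km/s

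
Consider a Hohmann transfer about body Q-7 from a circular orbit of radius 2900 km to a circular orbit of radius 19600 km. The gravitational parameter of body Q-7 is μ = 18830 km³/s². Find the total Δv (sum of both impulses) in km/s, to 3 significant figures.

Semi-major axis of the transfer orbit: a_t = (2900 + 19600)/2 = 11250 km.
At r₁ the circular-orbit speed is v₁ = √(μ/r₁) = 2.5482 km/s.
On the transfer ellipse at r₁, v² = μ(2/r − 1/a) gives v_p = √[μ(2/r₁ − 1/a_t)] = 3.3634 km/s.
First burn Δv₁ = |v_p − v₁| = 0.8152 km/s.
At r₂, v₂ = √(μ/r₂) = 0.98016 km/s.
Transfer-orbit speed at r₂: v_a = √[μ(2/r₂ − 1/a_t)] = 0.49765 km/s.
Second burn Δv₂ = |v₂ − v_a| = 0.4825 km/s.
Δv = Δv₁ + Δv₂ = 0.8152 + 0.4825 = 1.298 km/s.

Δv = 1.30 km/s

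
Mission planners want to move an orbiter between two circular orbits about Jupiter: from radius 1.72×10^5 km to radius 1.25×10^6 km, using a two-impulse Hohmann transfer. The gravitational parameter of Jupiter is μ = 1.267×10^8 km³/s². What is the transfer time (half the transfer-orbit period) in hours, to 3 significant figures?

Semi-major axis of the transfer orbit: a_t = (1.720×10^5 + 1.250×10^6)/2 = 7.110×10^5 km.
By Kepler's third law the transfer-orbit period is T = 2π√(a_t³/μ), so t = T/2 = 1.673×10^5 s.
Converting: 1.673×10^5 s ÷ 3600 s/hour = 46.5 hours.

t = 46.5 hours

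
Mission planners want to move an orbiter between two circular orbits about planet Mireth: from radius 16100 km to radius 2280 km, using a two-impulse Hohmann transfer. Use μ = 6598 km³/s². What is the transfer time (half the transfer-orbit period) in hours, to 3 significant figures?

t = 9.46 hours

The Hohmann ellipse has a_t = (r₁ + r₂)/2 = 9190 km.
Transfer time t = π√(a_t³/μ) = π√((9190)³ / 6598) = 34070 s.
Converting: 34070 s ÷ 3600 s/hour = 9.46 hours.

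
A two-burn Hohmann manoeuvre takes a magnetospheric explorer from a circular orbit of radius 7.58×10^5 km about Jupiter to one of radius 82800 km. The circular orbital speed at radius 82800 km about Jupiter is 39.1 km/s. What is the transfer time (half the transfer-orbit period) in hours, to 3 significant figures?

t = 21.1 hours

From the circular-orbit relation v² = μ/r at r = 82800 km: μ = v²r = (39.1)² × 82800 = 1.26585×10^8 km³/s².
Semi-major axis of the transfer orbit: a_t = (7.580×10^5 + 82800)/2 = 4.204×10^5 km.
By Kepler's third law the transfer-orbit period is T = 2π√(a_t³/μ), so t = T/2 = 76110 s.
Converting: 76110 s ÷ 3600 s/hour = 21.1 hours.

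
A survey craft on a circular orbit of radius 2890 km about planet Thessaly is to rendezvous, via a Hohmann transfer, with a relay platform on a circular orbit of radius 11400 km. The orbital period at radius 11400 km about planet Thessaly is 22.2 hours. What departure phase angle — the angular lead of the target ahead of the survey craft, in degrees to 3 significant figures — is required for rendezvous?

φ = 90.7°

From Kepler's third law T² = 4π²r³/μ at r = 11400 km, T = 22.2 hours = 22.2 × 3600 s = 79920 s: μ = 4π²r³/T² = 9157.21 km³/s².
Transfer-ellipse semi-major axis a_t = (r₁ + r₂)/2 = (2890 + 11400)/2 = 7145 km.
Transfer time t = π√(a_t³/μ) = 19828 s.
The target's mean motion on its circular orbit is ω₂ = √(μ/r₂³) = 7.8618×10^-5 rad/s.
Angle swept by the target during transfer: ω₂·t = 1.5588 rad = 89.31°.
The survey craft traverses 180° on the transfer ellipse, so the target must lead by 180° − 89.31° = 90.7°.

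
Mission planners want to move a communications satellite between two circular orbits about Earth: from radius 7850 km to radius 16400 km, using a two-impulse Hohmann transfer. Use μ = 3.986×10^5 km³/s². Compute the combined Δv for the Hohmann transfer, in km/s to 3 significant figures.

Δv = 2.12 km/s

Transfer-ellipse semi-major axis a_t = (r₁ + r₂)/2 = (7850 + 16400)/2 = 12125 km.
Circular speed at r₁: v₁ = √(μ/r₁) = √(3.986×10^5/7850) = 7.12580 km/s.
Transfer-orbit speed at r₁ (vis-viva): v_p = √[μ(2/r₁ − 1/a_t)] = 8.28733 km/s.
First burn Δv₁ = |v_p − v₁| = 1.162 km/s.
At r₂, v₂ = √(μ/r₂) = 4.9300 km/s.
Transfer-orbit speed at r₂: v_a = √[μ(2/r₂ − 1/a_t)] = 3.9668 km/s.
Second burn Δv₂ = |v₂ − v_a| = 0.9632 km/s.
Total Δv = Δv₁ + Δv₂ = 2.125 km/s.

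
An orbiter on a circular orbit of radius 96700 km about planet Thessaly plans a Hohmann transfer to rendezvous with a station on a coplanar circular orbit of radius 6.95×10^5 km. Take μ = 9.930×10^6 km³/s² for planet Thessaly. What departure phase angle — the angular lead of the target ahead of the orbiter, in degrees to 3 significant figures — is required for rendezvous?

φ = 103°

Transfer-ellipse semi-major axis a_t = (r₁ + r₂)/2 = (96700 + 6.950×10^5)/2 = 3.9585×10^5 km.
Transfer time t = π√(a_t³/μ) = 2.4830×10^5 s.
The target's mean motion on its circular orbit is ω₂ = √(μ/r₂³) = 5.4387×10^-6 rad/s.
Angle swept by the target during transfer: ω₂·t = 1.3504 rad = 77.37°.
The orbiter traverses 180° on the transfer ellipse, so the target must lead by 180° − 77.37° = 103°.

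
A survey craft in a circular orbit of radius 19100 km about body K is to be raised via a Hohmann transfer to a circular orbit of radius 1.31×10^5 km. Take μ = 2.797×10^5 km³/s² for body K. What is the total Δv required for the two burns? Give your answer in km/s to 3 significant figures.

Transfer-ellipse semi-major axis a_t = (r₁ + r₂)/2 = (19100 + 1.310×10^5)/2 = 75050 km.
Circular speed at r₁: v₁ = √(μ/r₁) = √(2.797×10^5/19100) = 3.827 km/s.
On the transfer ellipse at r₁, vis-viva gives v_p = √[μ(2/r₁ − 1/a_t)] = 5.056 km/s.
First burn Δv₁ = |v_p − v₁| = 1.229 km/s.
Circular speed at r₂: v₂ = √(μ/r₂) = 1.4612 km/s.
Transfer-orbit speed at r₂: v_a = √[μ(2/r₂ − 1/a_t)] = 0.73714 km/s.
Second burn Δv₂ = |v₂ − v_a| = 0.7241 km/s.
Total Δv = Δv₁ + Δv₂ = 1.953 km/s.

Δv = 1.95 km/s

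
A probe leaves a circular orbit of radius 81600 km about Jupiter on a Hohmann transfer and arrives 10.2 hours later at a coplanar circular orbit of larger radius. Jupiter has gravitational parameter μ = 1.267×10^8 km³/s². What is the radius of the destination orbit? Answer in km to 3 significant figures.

r₂ = 4.36×10^5 km

Transfer time t = 10.2 hours = 36720 s, and t = π√(a_t³/μ).
So a_t = (μ t²/π²)^(1/3) = (1.267×10^8 × (36720)² / π²)^(1/3) = 2.5868×10^5 km.
Since a_t = (r₁ + r₂)/2, r₂ = 2a_t − r₁ = 2×2.5868×10^5 − 81600 = 4.3576×10^5 km.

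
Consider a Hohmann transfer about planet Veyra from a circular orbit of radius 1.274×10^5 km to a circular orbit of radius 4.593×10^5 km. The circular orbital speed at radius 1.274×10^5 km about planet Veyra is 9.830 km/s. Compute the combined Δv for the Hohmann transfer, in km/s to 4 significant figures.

Δv = 4.235 km/s

From the circular-orbit relation v² = μ/r at r = 1.274×10^5 km: μ = v²r = (9.830)² × 1.274×10^5 = 1.23105×10^7 km³/s².
Transfer-ellipse semi-major axis a_t = (r₁ + r₂)/2 = (1.274×10^5 + 4.593×10^5)/2 = 2.9335×10^5 km.
Circular speed at r₁: v₁ = √(μ/r₁) = √(1.23105×10^7/1.274×10^5) = 9.830 km/s.
On the transfer ellipse at r₁, v² = μ(2/r − 1/a) gives v_p = √[μ(2/r₁ − 1/a_t)] = 12.30 km/s.
First burn Δv₁ = |v_p − v₁| = 2.470 km/s.
At r₂, v₂ = √(μ/r₂) = 5.177 km/s.
Transfer-orbit speed at r₂: v_a = √[μ(2/r₂ − 1/a_t)] = 3.412 km/s.
Second burn Δv₂ = |v₂ − v_a| = 1.765 km/s.
Total Δv = Δv₁ + Δv₂ = 4.235 km/s.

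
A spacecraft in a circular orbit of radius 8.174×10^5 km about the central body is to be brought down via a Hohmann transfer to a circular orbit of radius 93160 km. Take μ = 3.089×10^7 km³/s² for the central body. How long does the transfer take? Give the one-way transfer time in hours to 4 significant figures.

The Hohmann ellipse has a_t = (r₁ + r₂)/2 = 4.5528×10^5 km.
Transfer time t = π√(a_t³/μ) = π√((4.5528×10^5)³ / 3.089×10^7) = 1.7364×10^5 s.
Converting: 1.7364×10^5 s ÷ 3600 s/hour = 48.23 hours.

t = 48.23 hours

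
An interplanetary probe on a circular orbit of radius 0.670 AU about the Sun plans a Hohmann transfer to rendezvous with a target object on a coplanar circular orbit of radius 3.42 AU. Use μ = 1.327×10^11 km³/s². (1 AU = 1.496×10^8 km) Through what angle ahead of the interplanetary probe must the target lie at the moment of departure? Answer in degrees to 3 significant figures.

φ = 96.8°

In km: r₁ = 0.670 × 1.496×10^8 = 1.00232×10^8 km; r₂ = 3.42 × 1.496×10^8 = 5.11632×10^8 km.
Semi-major axis of the transfer orbit: a_t = (1.00232×10^8 + 5.11632×10^8)/2 = 3.05932×10^8 km.
Transfer time t = π√(a_t³/μ) = 4.6148×10^7 s.
Target angular speed ω₂ = √(μ/r₂³) = 3.1477×10^-8 rad/s.
Angle swept by the target during transfer: ω₂·t = 1.4526 rad = 83.23°.
Arrival is 180° from departure on the ellipse, so φ = 180° − 83.23° = 96.8°.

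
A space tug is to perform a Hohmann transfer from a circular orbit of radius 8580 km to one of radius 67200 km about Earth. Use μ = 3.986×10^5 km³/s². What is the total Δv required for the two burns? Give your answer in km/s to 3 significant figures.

Semi-major axis of the transfer orbit: a_t = (8580 + 67200)/2 = 37890 km.
Circular speed at r₁: v₁ = √(μ/r₁) = √(3.986×10^5/8580) = 6.816 km/s.
Transfer-orbit speed at r₁ (v² = μ(2/r − 1/a)): v_p = √[μ(2/r₁ − 1/a_t)] = 9.077 km/s.
First burn Δv₁ = |v_p − v₁| = 2.261 km/s.
At r₂, v₂ = √(μ/r₂) = 2.43548 km/s.
Transfer-orbit speed at r₂: v_a = √[μ(2/r₂ − 1/a_t)] = 1.15895 km/s.
Second burn Δv₂ = |v₂ − v_a| = 1.277 km/s.
Total Δv = Δv₁ + Δv₂ = 3.538 km/s.

Δv = 3.54 km/s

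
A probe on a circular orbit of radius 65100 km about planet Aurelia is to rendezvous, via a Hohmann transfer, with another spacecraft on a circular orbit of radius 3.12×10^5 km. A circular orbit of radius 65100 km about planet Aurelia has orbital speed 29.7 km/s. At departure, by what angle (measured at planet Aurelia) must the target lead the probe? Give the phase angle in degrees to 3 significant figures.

From the circular-orbit relation v² = μ/r at r = 65100 km: μ = v²r = (29.7)² × 65100 = 5.74241×10^7 km³/s².
Semi-major axis of the transfer orbit: a_t = (65100 + 3.120×10^5)/2 = 1.8855×10^5 km.
The half-period of the transfer ellipse is t = π√(a_t³/μ) = 33942 s.
Target angular speed ω₂ = √(μ/r₂³) = 4.3483×10^-5 rad/s.
Angle swept by the target during transfer: ω₂·t = 1.4759 rad = 84.56°.
The probe traverses 180° on the transfer ellipse, so the target must lead by 180° − 84.56° = 95.4°.

φ = 95.4°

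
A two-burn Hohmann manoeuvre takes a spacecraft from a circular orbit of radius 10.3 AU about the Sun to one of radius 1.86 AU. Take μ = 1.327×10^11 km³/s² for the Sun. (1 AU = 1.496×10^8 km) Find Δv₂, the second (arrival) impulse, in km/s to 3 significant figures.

Δv₂ = 6.59 km/s

In km: r₁ = 10.3 × 1.496×10^8 = 1.54088×10^9 km; r₂ = 1.86 × 1.496×10^8 = 2.78256×10^8 km.
The Hohmann ellipse has a_t = (r₁ + r₂)/2 = 9.09568×10^8 km.
On the circular orbit at r = 2.78256×10^8 km, v_c = √(μ/r) = 21.838 km/s.
Vis-viva on the transfer ellipse at r = 2.78256×10^8 km gives v_t = √[μ(2/r − 1/a_t)] = 28.424 km/s.
Δv₂ = |v_t − v_c| = |28.424 − 21.838| = 6.586 km/s.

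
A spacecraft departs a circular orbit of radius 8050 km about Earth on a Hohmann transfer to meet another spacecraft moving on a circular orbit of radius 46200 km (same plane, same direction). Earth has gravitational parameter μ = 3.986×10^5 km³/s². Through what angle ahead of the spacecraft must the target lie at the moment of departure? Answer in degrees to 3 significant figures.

The Hohmann ellipse has a_t = (r₁ + r₂)/2 = 27125 km.
The half-period of the transfer ellipse is t = π√(a_t³/μ) = 22230 s.
The target's mean motion on its circular orbit is ω₂ = √(μ/r₂³) = 6.3578×10^-5 rad/s.
Angle swept by the target during transfer: ω₂·t = 1.4133 rad = 80.98°.
Arrival is 180° from departure on the ellipse, so φ = 180° − 80.98° = 99.0°.

φ = 99.0°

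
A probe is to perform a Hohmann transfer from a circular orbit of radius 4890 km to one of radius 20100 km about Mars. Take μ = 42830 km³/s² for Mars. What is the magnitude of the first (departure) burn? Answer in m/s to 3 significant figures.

Δv₁ = 794 m/s

The Hohmann ellipse has a_t = (r₁ + r₂)/2 = 12495 km.
On the circular orbit at r = 4890 km, v_c = √(μ/r) = 2.9595 km/s.
Transfer-orbit speed at the same r (vis-viva, a = a_t): v_t = √[μ(2/r − 1/a_t)] = 3.7536 km/s.
Δv₁ = |v_t − v_c| = |3.7536 − 2.9595| = 0.7941 km/s.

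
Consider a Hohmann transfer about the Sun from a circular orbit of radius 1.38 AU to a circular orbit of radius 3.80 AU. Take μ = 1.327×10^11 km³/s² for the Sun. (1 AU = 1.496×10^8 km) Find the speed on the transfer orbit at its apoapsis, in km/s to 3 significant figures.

In km: r₁ = 1.38 × 1.496×10^8 = 2.06448×10^8 km; r₂ = 3.80 × 1.496×10^8 = 5.6848×10^8 km.
Semi-major axis of the transfer orbit: a_t = (2.06448×10^8 + 5.6848×10^8)/2 = 3.87464×10^8 km.
At apoapsis, r = 5.6848×10^8 km.
Applying v² = μ(2/r − 1/a_t): v = 11.15 km/s.

v = 11.2 km/s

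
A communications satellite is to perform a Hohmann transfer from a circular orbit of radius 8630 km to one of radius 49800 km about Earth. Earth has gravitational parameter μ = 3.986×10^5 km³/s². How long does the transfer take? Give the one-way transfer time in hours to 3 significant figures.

t = 6.90 hours

Semi-major axis of the transfer orbit: a_t = (8630 + 49800)/2 = 29215 km.
Transfer time t = π√(a_t³/μ) = π√((29215)³ / 3.986×10^5) = 24850 s.
Converting: 24850 s ÷ 3600 s/hour = 6.90 hours.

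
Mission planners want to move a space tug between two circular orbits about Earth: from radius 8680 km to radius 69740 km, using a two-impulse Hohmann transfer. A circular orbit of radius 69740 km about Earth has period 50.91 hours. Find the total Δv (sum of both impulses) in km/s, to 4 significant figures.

Δv = 3.527 km/s

From Kepler's third law T² = 4π²r³/μ at r = 69740 km, T = 50.91 hours = 50.91 × 3600 s = 1.83276×10^5 s: μ = 4π²r³/T² = 3.98652×10^5 km³/s².
The Hohmann ellipse has a_t = (r₁ + r₂)/2 = 39210 km.
At r₁ the circular-orbit speed is v₁ = √(μ/r₁) = 6.777 km/s.
Transfer-orbit speed at r₁ (vis-viva equation): v_p = √[μ(2/r₁ − 1/a_t)] = 9.038 km/s.
First burn Δv₁ = |v_p − v₁| = 2.261 km/s.
Circular speed at r₂: v₂ = √(μ/r₂) = 2.391 km/s.
Transfer-orbit speed at r₂: v_a = √[μ(2/r₂ − 1/a_t)] = 1.125 km/s.
Second burn Δv₂ = |v₂ − v_a| = 1.266 km/s.
Δv = Δv₁ + Δv₂ = 2.261 + 1.266 = 3.527 km/s.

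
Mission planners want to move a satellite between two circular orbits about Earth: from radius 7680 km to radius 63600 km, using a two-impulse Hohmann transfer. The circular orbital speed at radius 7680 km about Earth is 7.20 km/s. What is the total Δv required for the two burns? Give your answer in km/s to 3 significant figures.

From the circular-orbit relation v² = μ/r at r = 7680 km: μ = v²r = (7.20)² × 7680 = 3.98131×10^5 km³/s².
The Hohmann ellipse has a_t = (r₁ + r₂)/2 = 35640 km.
Circular speed at r₁: v₁ = √(μ/r₁) = √(3.98131×10^5/7680) = 7.200 km/s.
On the transfer ellipse at r₁, v² = μ(2/r − 1/a) gives v_p = √[μ(2/r₁ − 1/a_t)] = 9.618 km/s.
First burn Δv₁ = |v_p − v₁| = 2.418 km/s.
Circular speed at r₂: v₂ = √(μ/r₂) = 2.502 km/s.
Transfer-orbit speed at r₂: v_a = √[μ(2/r₂ − 1/a_t)] = 1.161 km/s.
Second burn Δv₂ = |v₂ − v_a| = 1.341 km/s.
Δv = Δv₁ + Δv₂ = 2.418 + 1.341 = 3.759 km/s.

Δv = 3.76 km/s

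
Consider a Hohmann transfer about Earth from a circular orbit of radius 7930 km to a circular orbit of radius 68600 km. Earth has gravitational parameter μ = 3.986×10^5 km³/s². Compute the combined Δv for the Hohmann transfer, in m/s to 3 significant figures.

Semi-major axis of the transfer orbit: a_t = (7930 + 68600)/2 = 38265 km.
Circular speed at r₁: v₁ = √(μ/r₁) = √(3.986×10^5/7930) = 7.090 km/s.
On the transfer ellipse at r₁, v² = μ(2/r − 1/a) gives v_p = √[μ(2/r₁ − 1/a_t)] = 9.493 km/s.
First burn Δv₁ = |v_p − v₁| = 2.403 km/s.
Circular speed at r₂: v₂ = √(μ/r₂) = 2.410 km/s.
Transfer-orbit speed at r₂: v_a = √[μ(2/r₂ − 1/a_t)] = 1.097 km/s.
Second burn Δv₂ = |v₂ − v_a| = 1.313 km/s.
Δv = Δv₁ + Δv₂ = 2.403 + 1.313 = 3.716 km/s.

Δv = 3720 m/s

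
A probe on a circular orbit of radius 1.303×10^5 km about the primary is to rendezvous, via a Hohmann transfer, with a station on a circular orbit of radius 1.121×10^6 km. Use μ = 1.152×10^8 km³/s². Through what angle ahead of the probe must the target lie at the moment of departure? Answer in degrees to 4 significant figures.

Semi-major axis of the transfer orbit: a_t = (1.303×10^5 + 1.121×10^6)/2 = 6.2565×10^5 km.
The half-period of the transfer ellipse is t = π√(a_t³/μ) = 1.4485×10^5 s.
Target angular speed ω₂ = √(μ/r₂³) = 9.0431×10^-6 rad/s.
Angle swept by the target during transfer: ω₂·t = 1.3099 rad = 75.052°.
The probe traverses 180° on the transfer ellipse, so the target must lead by 180° − 75.052° = 104.9°.

φ = 104.9°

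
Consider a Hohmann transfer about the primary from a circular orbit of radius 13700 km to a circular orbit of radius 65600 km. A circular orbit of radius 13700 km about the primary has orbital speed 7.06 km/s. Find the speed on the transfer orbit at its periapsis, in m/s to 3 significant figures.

From the circular-orbit relation v² = μ/r at r = 13700 km: μ = v²r = (7.06)² × 13700 = 6.82857×10^5 km³/s².
Transfer-ellipse semi-major axis a_t = (r₁ + r₂)/2 = (13700 + 65600)/2 = 39650 km.
The periapsis of the transfer ellipse is at r = 13700 km.
Applying v² = μ(2/r − 1/a_t): v = 9.081 km/s.

v = 9080 m/s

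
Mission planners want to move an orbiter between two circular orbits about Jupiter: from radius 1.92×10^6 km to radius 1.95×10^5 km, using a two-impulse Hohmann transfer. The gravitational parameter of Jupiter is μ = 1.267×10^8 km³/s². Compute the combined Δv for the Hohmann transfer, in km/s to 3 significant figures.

The Hohmann ellipse has a_t = (r₁ + r₂)/2 = 1.0575×10^6 km.
At r₁ the circular-orbit speed is v₁ = √(μ/r₁) = 8.123 km/s.
On the transfer ellipse at r₁, v² = μ(2/r − 1/a) gives v_a = √[μ(2/r₁ − 1/a_t)] = 3.488 km/s.
First burn Δv₁ = |v_a − v₁| = 4.635 km/s.
Circular speed at r₂: v₂ = √(μ/r₂) = 25.490 km/s.
Transfer-orbit speed at r₂: v_p = √[μ(2/r₂ − 1/a_t)] = 34.346 km/s.
Second burn Δv₂ = |v₂ − v_p| = 8.856 km/s.
Total Δv = Δv₁ + Δv₂ = 13.49 km/s.

Δv = 13.5 km/s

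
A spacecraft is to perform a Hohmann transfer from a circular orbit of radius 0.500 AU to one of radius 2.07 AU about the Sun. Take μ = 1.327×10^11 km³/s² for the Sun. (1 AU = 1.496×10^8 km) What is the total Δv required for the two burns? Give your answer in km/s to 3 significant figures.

Δv = 19.1 km/s

In km: r₁ = 0.500 × 1.496×10^8 = 7.480×10^7 km; r₂ = 2.07 × 1.496×10^8 = 3.09672×10^8 km.
Semi-major axis of the transfer orbit: a_t = (7.480×10^7 + 3.09672×10^8)/2 = 1.92236×10^8 km.
Circular speed at r₁: v₁ = √(μ/r₁) = √(1.327×10^11/7.480×10^7) = 42.12 km/s.
Transfer-orbit speed at r₁ (v² = μ(2/r − 1/a)): v_p = √[μ(2/r₁ − 1/a_t)] = 53.46 km/s.
First burn Δv₁ = |v_p − v₁| = 11.34 km/s.
Circular speed at r₂: v₂ = √(μ/r₂) = 20.701 km/s.
Transfer-orbit speed at r₂: v_a = √[μ(2/r₂ − 1/a_t)] = 12.913 km/s.
Second burn Δv₂ = |v₂ − v_a| = 7.788 km/s.
Total Δv = Δv₁ + Δv₂ = 19.13 km/s.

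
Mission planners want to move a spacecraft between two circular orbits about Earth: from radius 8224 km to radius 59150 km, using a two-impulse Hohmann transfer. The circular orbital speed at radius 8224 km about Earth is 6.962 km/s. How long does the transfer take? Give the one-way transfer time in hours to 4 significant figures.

t = 8.546 hours

From the circular-orbit relation v² = μ/r at r = 8224 km: μ = v²r = (6.962)² × 8224 = 3.98613×10^5 km³/s².
The Hohmann ellipse has a_t = (r₁ + r₂)/2 = 33687 km.
By Kepler's third law the transfer-orbit period is T = 2π√(a_t³/μ), so t = T/2 = 30766 s.
Converting: 30766 s ÷ 3600 s/hour = 8.546 hours.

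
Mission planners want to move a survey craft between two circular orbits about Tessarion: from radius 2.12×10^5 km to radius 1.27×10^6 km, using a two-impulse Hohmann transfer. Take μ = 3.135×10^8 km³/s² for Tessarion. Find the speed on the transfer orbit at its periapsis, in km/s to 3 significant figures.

v = 50.3 km/s

Semi-major axis of the transfer orbit: a_t = (2.120×10^5 + 1.270×10^6)/2 = 7.410×10^5 km.
At periapsis, r = 2.120×10^5 km.
Applying v² = μ(2/r − 1/a_t): v = 50.34 km/s.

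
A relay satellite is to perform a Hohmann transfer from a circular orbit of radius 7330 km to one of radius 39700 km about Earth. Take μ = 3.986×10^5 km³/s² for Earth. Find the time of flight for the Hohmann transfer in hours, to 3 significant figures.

Transfer-ellipse semi-major axis a_t = (r₁ + r₂)/2 = (7330 + 39700)/2 = 23515 km.
Transfer time t = π√(a_t³/μ) = π√((23515)³ / 3.986×10^5) = 17940 s.
Converting: 17940 s ÷ 3600 s/hour = 4.98 hours.

t = 4.98 hours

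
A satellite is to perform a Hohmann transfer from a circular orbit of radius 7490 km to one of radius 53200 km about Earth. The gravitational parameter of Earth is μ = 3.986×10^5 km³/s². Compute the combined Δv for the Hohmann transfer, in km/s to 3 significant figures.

Transfer-ellipse semi-major axis a_t = (r₁ + r₂)/2 = (7490 + 53200)/2 = 30345 km.
At r₁ the circular-orbit speed is v₁ = √(μ/r₁) = 7.295 km/s.
Transfer-orbit speed at r₁ (vis-viva): v_p = √[μ(2/r₁ − 1/a_t)] = 9.659 km/s.
First burn Δv₁ = |v_p − v₁| = 2.364 km/s.
Circular speed at r₂: v₂ = √(μ/r₂) = 2.737 km/s.
Transfer-orbit speed at r₂: v_a = √[μ(2/r₂ − 1/a_t)] = 1.360 km/s.
Second burn Δv₂ = |v₂ − v_a| = 1.377 km/s.
Δv = Δv₁ + Δv₂ = 2.364 + 1.377 = 3.741 km/s.

Δv = 3.74 km/s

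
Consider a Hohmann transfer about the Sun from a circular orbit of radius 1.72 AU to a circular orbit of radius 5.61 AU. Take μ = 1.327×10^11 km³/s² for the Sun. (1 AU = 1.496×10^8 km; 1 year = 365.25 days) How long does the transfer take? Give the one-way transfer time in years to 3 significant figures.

t = 3.51 years

In km: r₁ = 1.72 × 1.496×10^8 = 2.57312×10^8 km; r₂ = 5.61 × 1.496×10^8 = 8.39256×10^8 km.
The Hohmann ellipse has a_t = (r₁ + r₂)/2 = 5.48284×10^8 km.
By Kepler's third law the transfer-orbit period is T = 2π√(a_t³/μ), so t = T/2 = 1.107×10^8 s.
Converting: 1.107×10^8 s ÷ 3.15576×10^7 s/year (365.25 × 86400) = 3.51 years.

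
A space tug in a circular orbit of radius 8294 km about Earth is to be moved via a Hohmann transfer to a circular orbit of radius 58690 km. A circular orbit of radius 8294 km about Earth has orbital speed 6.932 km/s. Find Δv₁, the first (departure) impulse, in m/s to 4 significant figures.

Δv₁ = 2244 m/s

From the circular-orbit relation v² = μ/r at r = 8294 km: μ = v²r = (6.932)² × 8294 = 3.98548×10^5 km³/s².
Semi-major axis of the transfer orbit: a_t = (8294 + 58690)/2 = 33492 km.
Circular speed at r = 8294 km: v_c = √(μ/r) = 6.932 km/s.
Transfer-orbit speed at the same r (vis-viva, a = a_t): v_t = √[μ(2/r − 1/a_t)] = 9.176 km/s.
Δv₁ = |v_t − v_c| = |9.176 − 6.932| = 2.244 km/s.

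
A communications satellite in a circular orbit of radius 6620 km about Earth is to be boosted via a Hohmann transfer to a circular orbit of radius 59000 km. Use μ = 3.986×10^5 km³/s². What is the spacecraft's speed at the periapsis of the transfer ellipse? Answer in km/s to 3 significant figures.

Transfer-ellipse semi-major axis a_t = (r₁ + r₂)/2 = (6620 + 59000)/2 = 32810 km.
The periapsis of the transfer ellipse is at r = 6620 km.
From the vis-viva equation, v = √[μ(2/r − 1/a_t)] = 10.41 km/s.

v = 10.4 km/s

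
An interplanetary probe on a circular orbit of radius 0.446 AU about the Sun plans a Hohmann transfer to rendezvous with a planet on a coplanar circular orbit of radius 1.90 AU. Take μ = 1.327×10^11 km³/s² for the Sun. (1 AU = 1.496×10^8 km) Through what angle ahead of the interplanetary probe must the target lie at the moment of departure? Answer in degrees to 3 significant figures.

In km: r₁ = 0.446 × 1.496×10^8 = 6.67216×10^7 km; r₂ = 1.90 × 1.496×10^8 = 2.8424×10^8 km.
The Hohmann ellipse has a_t = (r₁ + r₂)/2 = 1.754808×10^8 km.
The half-period of the transfer ellipse is t = π√(a_t³/μ) = 2.005×10^7 s.
Target angular speed ω₂ = √(μ/r₂³) = 7.602×10^-8 rad/s.
Angle swept by the target during transfer: ω₂·t = 1.524 rad = 87.32°.
The interplanetary probe traverses 180° on the transfer ellipse, so the target must lead by 180° − 87.32° = 92.7°.

φ = 92.7°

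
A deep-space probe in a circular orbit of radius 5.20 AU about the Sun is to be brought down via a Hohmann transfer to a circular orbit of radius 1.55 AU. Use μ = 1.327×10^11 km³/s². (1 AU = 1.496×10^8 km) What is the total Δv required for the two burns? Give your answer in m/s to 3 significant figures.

Δv = 9980 m/s

In km: r₁ = 5.20 × 1.496×10^8 = 7.7792×10^8 km; r₂ = 1.55 × 1.496×10^8 = 2.3188×10^8 km.
The Hohmann ellipse has a_t = (r₁ + r₂)/2 = 5.049×10^8 km.
Circular speed at r₁: v₁ = √(μ/r₁) = √(1.327×10^11/7.7792×10^8) = 13.06075 km/s.
On the transfer ellipse at r₁, v² = μ(2/r − 1/a) gives v_a = √[μ(2/r₁ − 1/a_t)] = 8.851094 km/s.
First burn Δv₁ = |v_a − v₁| = 4.2097 km/s.
Circular speed at r₂: v₂ = √(μ/r₂) = 23.92235 km/s.
Transfer-orbit speed at r₂: v_p = √[μ(2/r₂ − 1/a_t)] = 29.69399 km/s.
Second burn Δv₂ = |v₂ − v_p| = 5.7716 km/s.
Δv = Δv₁ + Δv₂ = 4.2097 + 5.7716 = 9.981 km/s.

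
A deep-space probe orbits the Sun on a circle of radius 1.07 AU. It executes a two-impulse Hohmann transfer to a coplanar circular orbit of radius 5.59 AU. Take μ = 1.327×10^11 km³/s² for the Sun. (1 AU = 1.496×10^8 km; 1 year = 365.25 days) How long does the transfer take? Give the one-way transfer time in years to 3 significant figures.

t = 3.04 years

In km: r₁ = 1.07 × 1.496×10^8 = 1.60072×10^8 km; r₂ = 5.59 × 1.496×10^8 = 8.36264×10^8 km.
Transfer-ellipse semi-major axis a_t = (r₁ + r₂)/2 = (1.60072×10^8 + 8.36264×10^8)/2 = 4.98168×10^8 km.
By Kepler's third law the transfer-orbit period is T = 2π√(a_t³/μ), so t = T/2 = 9.589×10^7 s.
Converting: 9.589×10^7 s ÷ 3.15576×10^7 s/year (365.25 × 86400) = 3.04 years.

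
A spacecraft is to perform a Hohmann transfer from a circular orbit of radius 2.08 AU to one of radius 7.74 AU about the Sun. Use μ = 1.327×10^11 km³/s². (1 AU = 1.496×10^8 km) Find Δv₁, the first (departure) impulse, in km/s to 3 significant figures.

In km: r₁ = 2.08 × 1.496×10^8 = 3.11168×10^8 km; r₂ = 7.74 × 1.496×10^8 = 1.157904×10^9 km.
Transfer-ellipse semi-major axis a_t = (r₁ + r₂)/2 = (3.11168×10^8 + 1.157904×10^9)/2 = 7.34536×10^8 km.
On the circular orbit at r = 3.11168×10^8 km, v_c = √(μ/r) = 20.651 km/s.
Vis-viva on the transfer ellipse at r = 3.11168×10^8 km gives v_t = √[μ(2/r − 1/a_t)] = 25.928 km/s.
Δv₁ = |v_t − v_c| = |25.928 − 20.651| = 5.277 km/s.

Δv₁ = 5.28 km/s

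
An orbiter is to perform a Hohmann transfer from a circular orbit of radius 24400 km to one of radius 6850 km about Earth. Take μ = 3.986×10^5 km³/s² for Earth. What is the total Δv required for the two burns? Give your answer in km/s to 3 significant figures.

Δv = 3.27 km/s

Semi-major axis of the transfer orbit: a_t = (24400 + 6850)/2 = 15625 km.
Circular speed at r₁: v₁ = √(μ/r₁) = √(3.986×10^5/24400) = 4.042 km/s.
Transfer-orbit speed at r₁ (vis-viva equation): v_a = √[μ(2/r₁ − 1/a_t)] = 2.676 km/s.
First burn Δv₁ = |v_a − v₁| = 1.366 km/s.
Circular speed at r₂: v₂ = √(μ/r₂) = 7.6282 km/s.
Transfer-orbit speed at r₂: v_p = √[μ(2/r₂ − 1/a_t)] = 9.5325 km/s.
Second burn Δv₂ = |v₂ − v_p| = 1.904 km/s.
Δv = Δv₁ + Δv₂ = 1.366 + 1.904 = 3.270 km/s.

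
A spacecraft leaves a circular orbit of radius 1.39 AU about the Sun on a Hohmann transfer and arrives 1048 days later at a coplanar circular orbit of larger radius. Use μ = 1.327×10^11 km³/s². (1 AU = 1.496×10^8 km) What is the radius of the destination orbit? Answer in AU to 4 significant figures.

In km: r₁ = 1.39 × 1.496×10^8 = 2.07944×10^8 km.
Transfer time t = 1048 days = 9.05472×10^7 s, and t = π√(a_t³/μ).
So a_t = (μ t²/π²)^(1/3) = (1.327×10^11 × (9.05472×10^7)² / π²)^(1/3) = 4.7948×10^8 km.
Since a_t = (r₁ + r₂)/2, r₂ = 2a_t − r₁ = 2×4.7948×10^8 − 2.07944×10^8 = 7.51016×10^8 km.
In AU: r₂ = 7.51016×10^8 / 1.496×10^8 = 5.020 AU.

r₂ = 5.020 AU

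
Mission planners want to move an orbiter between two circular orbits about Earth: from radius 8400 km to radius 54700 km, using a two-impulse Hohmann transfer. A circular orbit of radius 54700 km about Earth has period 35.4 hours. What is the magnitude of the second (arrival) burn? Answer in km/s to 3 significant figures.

From Kepler's third law T² = 4π²r³/μ at r = 54700 km, T = 35.4 hours = 35.4 × 3600 s = 1.2744×10^5 s: μ = 4π²r³/T² = 3.97842×10^5 km³/s².
Transfer-ellipse semi-major axis a_t = (r₁ + r₂)/2 = (8400 + 54700)/2 = 31550 km.
On the circular orbit at r = 54700 km, v_c = √(μ/r) = 2.697 km/s.
Transfer-orbit speed at the same r (vis-viva, a = a_t): v_t = √[μ(2/r − 1/a_t)] = 1.392 km/s.
Δv₂ = |v_t − v_c| = |1.392 − 2.697| = 1.305 km/s.

Δv₂ = 1.31 km/s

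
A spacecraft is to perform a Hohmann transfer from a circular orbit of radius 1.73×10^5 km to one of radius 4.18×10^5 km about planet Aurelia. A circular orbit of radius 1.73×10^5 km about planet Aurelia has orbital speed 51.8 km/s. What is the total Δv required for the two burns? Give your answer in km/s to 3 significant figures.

From the circular-orbit relation v² = μ/r at r = 1.73×10^5 km: μ = v²r = (51.8)² × 1.73×10^5 = 4.64201×10^8 km³/s².
Semi-major axis of the transfer orbit: a_t = (1.730×10^5 + 4.180×10^5)/2 = 2.955×10^5 km.
Circular speed at r₁: v₁ = √(μ/r₁) = √(4.64201×10^8/1.730×10^5) = 51.800 km/s.
On the transfer ellipse at r₁, vis-viva gives v_p = √[μ(2/r₁ − 1/a_t)] = 61.608 km/s.
First burn Δv₁ = |v_p − v₁| = 9.808 km/s.
At r₂, v₂ = √(μ/r₂) = 33.3246 km/s.
Transfer-orbit speed at r₂: v_a = √[μ(2/r₂ − 1/a_t)] = 25.4982 km/s.
Second burn Δv₂ = |v₂ − v_a| = 7.826 km/s.
Δv = Δv₁ + Δv₂ = 9.808 + 7.826 = 17.63 km/s.

Δv = 17.6 km/s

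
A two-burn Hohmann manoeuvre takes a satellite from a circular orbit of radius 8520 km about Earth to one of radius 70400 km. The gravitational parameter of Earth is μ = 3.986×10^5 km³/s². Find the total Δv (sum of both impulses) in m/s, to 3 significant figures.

Δv = 3570 m/s

Transfer-ellipse semi-major axis a_t = (r₁ + r₂)/2 = (8520 + 70400)/2 = 39460 km.
At r₁ the circular-orbit speed is v₁ = √(μ/r₁) = 6.840 km/s.
Transfer-orbit speed at r₁ (vis-viva equation): v_p = √[μ(2/r₁ − 1/a_t)] = 9.136 km/s.
First burn Δv₁ = |v_p − v₁| = 2.296 km/s.
Circular speed at r₂: v₂ = √(μ/r₂) = 2.3795 km/s.
Transfer-orbit speed at r₂: v_a = √[μ(2/r₂ − 1/a_t)] = 1.1057 km/s.
Second burn Δv₂ = |v₂ − v_a| = 1.274 km/s.
Total Δv = Δv₁ + Δv₂ = 3.570 km/s.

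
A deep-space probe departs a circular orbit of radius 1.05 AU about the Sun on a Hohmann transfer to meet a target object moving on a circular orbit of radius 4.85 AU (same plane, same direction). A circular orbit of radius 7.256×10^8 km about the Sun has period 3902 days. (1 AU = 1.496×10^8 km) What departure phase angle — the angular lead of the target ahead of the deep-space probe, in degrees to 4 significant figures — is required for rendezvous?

φ = 94.61°

From Kepler's third law T² = 4π²r³/μ at r = 7.256×10^8 km, T = 3902 days = 3902 × 86400 s = 3.371328×10^8 s: μ = 4π²r³/T² = 1.32693×10^11 km³/s².
In km: r₁ = 1.05 × 1.496×10^8 = 1.5708×10^8 km; r₂ = 4.85 × 1.496×10^8 = 7.2556×10^8 km.
Transfer-ellipse semi-major axis a_t = (r₁ + r₂)/2 = (1.5708×10^8 + 7.2556×10^8)/2 = 4.4132×10^8 km.
Transfer time t = π√(a_t³/μ) = 7.9957×10^7 s.
The target's mean motion on its circular orbit is ω₂ = √(μ/r₂³) = 1.8639×10^-8 rad/s.
Angle swept by the target during transfer: ω₂·t = 1.4903 rad = 85.39°.
The deep-space probe traverses 180° on the transfer ellipse, so the target must lead by 180° − 85.39° = 94.61°.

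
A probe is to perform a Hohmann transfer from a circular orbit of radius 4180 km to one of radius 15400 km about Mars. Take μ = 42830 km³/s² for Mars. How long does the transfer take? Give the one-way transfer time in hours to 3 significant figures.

Transfer-ellipse semi-major axis a_t = (r₁ + r₂)/2 = (4180 + 15400)/2 = 9790 km.
Transfer time t = π√(a_t³/μ) = π√((9790)³ / 42830) = 14700 s.
Converting: 14700 s ÷ 3600 s/hour = 4.08 hours.

t = 4.08 hours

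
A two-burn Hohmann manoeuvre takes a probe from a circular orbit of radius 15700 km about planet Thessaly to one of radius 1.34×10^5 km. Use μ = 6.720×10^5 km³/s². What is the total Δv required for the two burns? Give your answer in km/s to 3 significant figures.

Semi-major axis of the transfer orbit: a_t = (15700 + 1.340×10^5)/2 = 74850 km.
Circular speed at r₁: v₁ = √(μ/r₁) = √(6.720×10^5/15700) = 6.5424 km/s.
On the transfer ellipse at r₁, vis-viva gives v_p = √[μ(2/r₁ − 1/a_t)] = 8.7537 km/s.
First burn Δv₁ = |v_p − v₁| = 2.211 km/s.
At r₂, v₂ = √(μ/r₂) = 2.2394 km/s.
Transfer-orbit speed at r₂: v_a = √[μ(2/r₂ − 1/a_t)] = 1.0256 km/s.
Second burn Δv₂ = |v₂ − v_a| = 1.214 km/s.
Total Δv = Δv₁ + Δv₂ = 3.425 km/s.

Δv = 3.43 km/s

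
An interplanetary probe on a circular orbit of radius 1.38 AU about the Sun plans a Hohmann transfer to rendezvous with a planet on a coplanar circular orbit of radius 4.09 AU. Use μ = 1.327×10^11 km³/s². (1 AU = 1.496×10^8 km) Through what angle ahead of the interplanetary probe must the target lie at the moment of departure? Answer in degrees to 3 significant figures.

φ = 81.6°

In km: r₁ = 1.38 × 1.496×10^8 = 2.06448×10^8 km; r₂ = 4.09 × 1.496×10^8 = 6.11864×10^8 km.
The Hohmann ellipse has a_t = (r₁ + r₂)/2 = 4.09156×10^8 km.
Transfer time t = π√(a_t³/μ) = 7.138×10^7 s.
Target angular speed ω₂ = √(μ/r₂³) = 2.407×10^-8 rad/s.
Angle swept by the target during transfer: ω₂·t = 1.718 rad = 98.43°.
Arrival is 180° from departure on the ellipse, so φ = 180° − 98.43° = 81.6°.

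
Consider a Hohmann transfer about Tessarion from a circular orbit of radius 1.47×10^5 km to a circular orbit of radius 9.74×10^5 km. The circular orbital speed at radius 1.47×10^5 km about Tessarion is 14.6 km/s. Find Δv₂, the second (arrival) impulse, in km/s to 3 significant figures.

Δv₂ = 2.77 km/s

From the circular-orbit relation v² = μ/r at r = 1.47×10^5 km: μ = v²r = (14.6)² × 1.47×10^5 = 3.13345×10^7 km³/s².
Transfer-ellipse semi-major axis a_t = (r₁ + r₂)/2 = (1.470×10^5 + 9.740×10^5)/2 = 5.605×10^5 km.
On the circular orbit at r = 9.740×10^5 km, v_c = √(μ/r) = 5.672 km/s.
Vis-viva on the transfer ellipse at r = 9.740×10^5 km gives v_t = √[μ(2/r − 1/a_t)] = 2.905 km/s.
Δv₂ = |v_t − v_c| = |2.905 − 5.672| = 2.767 km/s.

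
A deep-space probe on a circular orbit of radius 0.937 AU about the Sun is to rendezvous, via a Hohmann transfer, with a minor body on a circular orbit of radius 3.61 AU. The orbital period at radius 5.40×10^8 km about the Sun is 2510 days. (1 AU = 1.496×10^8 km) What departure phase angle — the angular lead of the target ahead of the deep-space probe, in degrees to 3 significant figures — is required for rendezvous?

From Kepler's third law T² = 4π²r³/μ at r = 5.40×10^8 km, T = 2510 days = 2510 × 86400 s = 2.16864×10^8 s: μ = 4π²r³/T² = 1.32180×10^11 km³/s².
In km: r₁ = 0.937 × 1.496×10^8 = 1.401752×10^8 km; r₂ = 3.61 × 1.496×10^8 = 5.40056×10^8 km.
Transfer-ellipse semi-major axis a_t = (r₁ + r₂)/2 = (1.401752×10^8 + 5.40056×10^8)/2 = 3.401156×10^8 km.
The half-period of the transfer ellipse is t = π√(a_t³/μ) = 5.4201×10^7 s.
The target's mean motion on its circular orbit is ω₂ = √(μ/r₂³) = 2.8968×10^-8 rad/s.
Angle swept by the target during transfer: ω₂·t = 1.5701 rad = 89.96°.
Arrival is 180° from departure on the ellipse, so φ = 180° − 89.96° = 90.0°.

φ = 90.0°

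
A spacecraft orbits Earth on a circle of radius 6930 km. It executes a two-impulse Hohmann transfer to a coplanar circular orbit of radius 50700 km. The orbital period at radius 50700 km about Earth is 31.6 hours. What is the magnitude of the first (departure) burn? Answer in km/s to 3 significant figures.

Δv₁ = 2.47 km/s

From Kepler's third law T² = 4π²r³/μ at r = 50700 km, T = 31.6 hours = 31.6 × 3600 s = 1.1376×10^5 s: μ = 4π²r³/T² = 3.97562×10^5 km³/s².
Semi-major axis of the transfer orbit: a_t = (6930 + 50700)/2 = 28815 km.
Circular speed at r = 6930 km: v_c = √(μ/r) = 7.5742 km/s.
Vis-viva on the transfer ellipse at r = 6930 km gives v_t = √[μ(2/r − 1/a_t)] = 10.047 km/s.
Δv₁ = |v_t − v_c| = |10.047 − 7.5742| = 2.473 km/s.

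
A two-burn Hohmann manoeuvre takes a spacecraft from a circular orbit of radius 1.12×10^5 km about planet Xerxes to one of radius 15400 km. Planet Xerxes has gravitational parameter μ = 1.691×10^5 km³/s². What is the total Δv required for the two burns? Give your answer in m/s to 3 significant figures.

The Hohmann ellipse has a_t = (r₁ + r₂)/2 = 63700 km.
Circular speed at r₁: v₁ = √(μ/r₁) = √(1.691×10^5/1.120×10^5) = 1.22875 km/s.
On the transfer ellipse at r₁, vis-viva gives v_a = √[μ(2/r₁ − 1/a_t)] = 0.604162 km/s.
First burn Δv₁ = |v_a − v₁| = 0.6246 km/s.
Circular speed at r₂: v₂ = √(μ/r₂) = 3.314 km/s.
Transfer-orbit speed at r₂: v_p = √[μ(2/r₂ − 1/a_t)] = 4.394 km/s.
Second burn Δv₂ = |v₂ − v_p| = 1.080 km/s.
Δv = Δv₁ + Δv₂ = 0.6246 + 1.080 = 1.705 km/s.

Δv = 1700 m/s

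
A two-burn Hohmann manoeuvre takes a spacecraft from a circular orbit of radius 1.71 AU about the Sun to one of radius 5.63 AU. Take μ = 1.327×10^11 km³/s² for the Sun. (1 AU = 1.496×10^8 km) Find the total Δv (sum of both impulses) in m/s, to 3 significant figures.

Δv = 9420 m/s

In km: r₁ = 1.71 × 1.496×10^8 = 2.55816×10^8 km; r₂ = 5.63 × 1.496×10^8 = 8.42248×10^8 km.
Transfer-ellipse semi-major axis a_t = (r₁ + r₂)/2 = (2.55816×10^8 + 8.42248×10^8)/2 = 5.49032×10^8 km.
At r₁ the circular-orbit speed is v₁ = √(μ/r₁) = 22.7757 km/s.
Transfer-orbit speed at r₁ (vis-viva equation): v_p = √[μ(2/r₁ − 1/a_t)] = 28.2093 km/s.
First burn Δv₁ = |v_p − v₁| = 5.434 km/s.
Circular speed at r₂: v₂ = √(μ/r₂) = 12.552 km/s.
Transfer-orbit speed at r₂: v_a = √[μ(2/r₂ − 1/a_t)] = 8.5680 km/s.
Second burn Δv₂ = |v₂ − v_a| = 3.984 km/s.
Δv = Δv₁ + Δv₂ = 5.434 + 3.984 = 9.418 km/s.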